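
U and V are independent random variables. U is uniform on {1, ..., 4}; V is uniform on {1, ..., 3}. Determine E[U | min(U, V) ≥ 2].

Outcomes with min(U, V) ≥ 2: (2,2), (2,3), (3,2), (3,3), (4,2), (4,3), each with probability 1/12.
E[U | min(U, V) ≥ 2] = (2 + 2 + 3 + 3 + 4 + 4) / 6 = 3.

3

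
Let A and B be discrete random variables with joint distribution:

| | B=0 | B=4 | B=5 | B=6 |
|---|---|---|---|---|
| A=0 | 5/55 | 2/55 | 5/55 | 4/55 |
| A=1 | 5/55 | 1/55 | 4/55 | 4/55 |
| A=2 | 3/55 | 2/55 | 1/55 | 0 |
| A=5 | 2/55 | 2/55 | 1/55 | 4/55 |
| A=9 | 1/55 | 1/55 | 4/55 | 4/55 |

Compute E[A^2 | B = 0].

37/4

P(B = 0) = 16/55.
Summing A^2·P(A=x,B=y) over the conditioning event gives 148/55.
E[A^2 | B = 0] = (148/55) / (16/55) = 37/4.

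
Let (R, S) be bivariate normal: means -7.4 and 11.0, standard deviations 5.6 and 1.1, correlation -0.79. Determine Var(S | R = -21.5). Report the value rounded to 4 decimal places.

For a bivariate normal, Var(S | R=x) = σ_S²(1 − ρ²).
Var(S | R=-21.5) = (1.1)²·(1 − (-0.79)²) = 1.21·0.3759 = 0.4548.

0.4548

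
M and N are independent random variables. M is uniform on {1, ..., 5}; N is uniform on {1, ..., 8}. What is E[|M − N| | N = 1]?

P(N = 1) = 1/8.
Summing |M−N|·P(x,y) over outcomes with N = 1 gives 1/4.
E[|M − N| | N = 1] = (1/4) / (1/8) = 2.

2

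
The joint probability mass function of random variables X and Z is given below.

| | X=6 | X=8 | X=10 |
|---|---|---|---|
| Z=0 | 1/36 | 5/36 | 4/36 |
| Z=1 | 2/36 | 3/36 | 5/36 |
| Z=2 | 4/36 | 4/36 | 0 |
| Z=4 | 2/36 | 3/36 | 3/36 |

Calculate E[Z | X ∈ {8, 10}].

P(X ∈ {8, 10}) = 3/4.
Σ Z·P over the event = 0·(5/36) + 1·(3/36) + 2·(4/36) + 4·(3/36) + 0·(4/36) + 1·(5/36) + 4·(3/36) = 10/9.
E[Z | X ∈ {8, 10}] = (10/9) / (3/4) = 40/27.

40/27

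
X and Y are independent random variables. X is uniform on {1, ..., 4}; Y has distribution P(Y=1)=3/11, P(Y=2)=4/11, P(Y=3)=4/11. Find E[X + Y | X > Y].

36/7

P(X > Y) = 21/44.
Summing (X+Y)·P(x,y) over outcomes with X > Y gives 27/11.
E[X + Y | X > Y] = (27/11) / (21/44) = 36/7.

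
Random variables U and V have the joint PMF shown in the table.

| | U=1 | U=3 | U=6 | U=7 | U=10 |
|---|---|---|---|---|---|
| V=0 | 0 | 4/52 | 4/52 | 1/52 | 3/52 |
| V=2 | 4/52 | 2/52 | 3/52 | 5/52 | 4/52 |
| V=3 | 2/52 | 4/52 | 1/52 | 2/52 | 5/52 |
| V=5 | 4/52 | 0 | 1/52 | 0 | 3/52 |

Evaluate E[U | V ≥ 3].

P(V ≥ 3) = 11/26.
Σ U·P over the event = 1·(2/52) + 1·(4/52) + 3·(4/52) + 6·(1/52) + 6·(1/52) + 7·(2/52) + 10·(5/52) + 10·(3/52) = 31/13.
E[U | V ≥ 3] = (31/13) / (11/26) = 62/11.

62/11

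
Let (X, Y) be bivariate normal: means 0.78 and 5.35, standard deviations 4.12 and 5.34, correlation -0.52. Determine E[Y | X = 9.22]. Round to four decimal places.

E[Y | X=x] = μ_Y + ρ(σ_Y/σ_X)(x − μ_X) for jointly normal variables.
E[Y | X=9.22] = 5.35 + (-0.52)·(5.34/4.12)·(9.22 − (0.78)) = 5.35 + (-0.67398)·(8.44) = -0.3384.

-0.3384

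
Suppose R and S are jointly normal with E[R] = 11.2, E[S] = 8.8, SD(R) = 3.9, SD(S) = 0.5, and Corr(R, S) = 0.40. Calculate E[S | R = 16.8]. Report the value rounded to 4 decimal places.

9.0872

The regression of S on R has slope ρ·σ_S/σ_R and passes through (μ_R, μ_S).
E[S | R=16.8] = 8.8 + (0.40)·(0.5/3.9)·(16.8 − (11.2)) = 8.8 + (0.051282)·(5.6) = 9.0872.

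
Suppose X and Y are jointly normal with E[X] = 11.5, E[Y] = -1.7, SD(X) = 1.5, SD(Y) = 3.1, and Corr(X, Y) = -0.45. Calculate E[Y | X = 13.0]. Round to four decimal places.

-3.0950

The regression of Y on X has slope ρ·σ_Y/σ_X and passes through (μ_X, μ_Y).
E[Y | X=13.0] = -1.7 + (-0.45)·(3.1/1.5)·(13.0 − (11.5)) = -1.7 + (-0.93)·(1.5) = -3.0950.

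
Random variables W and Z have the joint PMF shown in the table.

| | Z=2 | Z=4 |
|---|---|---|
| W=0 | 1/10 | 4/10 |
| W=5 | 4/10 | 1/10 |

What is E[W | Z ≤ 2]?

4

P(Z ≤ 2) = 1/2.
Σ W·P over the event = 0·(1/10) + 5·(4/10) = 2.
E[W | Z ≤ 2] = (2) / (1/2) = 4.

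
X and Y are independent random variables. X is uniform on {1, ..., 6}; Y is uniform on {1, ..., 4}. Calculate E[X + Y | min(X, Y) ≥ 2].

P(min(X, Y) ≥ 2) = 5/8.
Summing (X+Y)·P(x,y) over outcomes with min(X, Y) ≥ 2 gives 35/8.
E[X + Y | min(X, Y) ≥ 2] = (35/8) / (5/8) = 7.

7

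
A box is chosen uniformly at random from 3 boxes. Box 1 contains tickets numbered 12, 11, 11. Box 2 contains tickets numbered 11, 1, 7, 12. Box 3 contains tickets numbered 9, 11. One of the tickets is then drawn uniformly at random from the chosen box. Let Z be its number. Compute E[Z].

E[Z | box 1] = (12+11+11)/3 = 34/3.
E[Z | box 2] = (11+1+7+12)/4 = 31/4.
E[Z | box 3] = (9+11)/2 = 10.
E[Z] = (1/3)·(34/3) + (1/3)·(31/4) + (1/3)·(10) = 349/36.

349/36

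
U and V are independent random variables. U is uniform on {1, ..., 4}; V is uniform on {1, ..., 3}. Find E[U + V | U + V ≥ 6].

P(U + V ≥ 6) = 1/4.
Summing (U+V)·P(x,y) over outcomes with U + V ≥ 6 gives 19/12.
E[U + V | U + V ≥ 6] = (19/12) / (1/4) = 19/3.

19/3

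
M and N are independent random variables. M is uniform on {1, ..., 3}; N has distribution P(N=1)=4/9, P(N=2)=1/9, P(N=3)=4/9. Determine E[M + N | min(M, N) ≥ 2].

P(min(M, N) ≥ 2) = 10/27.
Summing (M+N)·P(x,y) over outcomes with min(M, N) ≥ 2 gives 53/27.
E[M + N | min(M, N) ≥ 2] = (53/27) / (10/27) = 53/10.

53/10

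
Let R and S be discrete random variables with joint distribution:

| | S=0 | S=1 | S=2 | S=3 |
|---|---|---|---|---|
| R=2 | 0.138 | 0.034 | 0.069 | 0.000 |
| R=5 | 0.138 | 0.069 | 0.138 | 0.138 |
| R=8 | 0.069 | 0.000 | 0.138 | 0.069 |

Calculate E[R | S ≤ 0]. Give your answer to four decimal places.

P(S ≤ 0) = 0.345.
Σ R·P over the event = 2·(0.138) + 5·(0.138) + 8·(0.069) = 1.518.
E[R | S ≤ 0] = (1.518) / (0.345) = 4.4000.

4.4000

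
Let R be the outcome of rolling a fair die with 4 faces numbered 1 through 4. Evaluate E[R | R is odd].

Given R is odd, R is equally likely to be any of {1, 3}.
E[R | R is odd] = (1 + 3) / 2 = 2.

2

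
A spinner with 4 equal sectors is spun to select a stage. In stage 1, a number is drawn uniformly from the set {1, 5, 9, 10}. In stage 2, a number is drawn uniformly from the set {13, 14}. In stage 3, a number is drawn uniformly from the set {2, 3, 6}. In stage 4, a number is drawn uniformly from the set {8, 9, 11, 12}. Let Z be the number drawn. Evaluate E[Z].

E[Z | stage 1] = (1+5+9+10)/4 = 25/4.
E[Z | stage 2] = (13+14)/2 = 27/2.
E[Z | stage 3] = (2+3+6)/3 = 11/3.
E[Z | stage 4] = (8+9+11+12)/4 = 10.
E[Z] = (1/4)·(25/4) + (1/4)·(27/2) + (1/4)·(11/3) + (1/4)·(10) = 401/48.

401/48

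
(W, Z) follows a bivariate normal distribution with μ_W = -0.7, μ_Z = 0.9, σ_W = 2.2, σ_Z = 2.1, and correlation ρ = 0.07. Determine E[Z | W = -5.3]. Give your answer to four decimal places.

0.5926

For a bivariate normal, E[Z | W=x] = μ_Z + ρ·(σ_Z/σ_W)·(x − μ_W).
E[Z | W=-5.3] = 0.9 + (0.07)·(2.1/2.2)·(-5.3 − (-0.7)) = 0.9 + (0.066818)·(-4.6) = 0.5926.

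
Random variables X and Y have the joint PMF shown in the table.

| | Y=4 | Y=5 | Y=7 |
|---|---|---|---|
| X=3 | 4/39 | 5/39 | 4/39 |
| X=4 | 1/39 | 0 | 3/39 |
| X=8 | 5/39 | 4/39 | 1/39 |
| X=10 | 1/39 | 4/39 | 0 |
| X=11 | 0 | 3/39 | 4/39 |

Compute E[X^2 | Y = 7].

158/3

P(Y = 7) = 4/13.
Summing X^2·P(X=x,Y=y) over the conditioning event gives 632/39.
E[X^2 | Y = 7] = (632/39) / (4/13) = 158/3.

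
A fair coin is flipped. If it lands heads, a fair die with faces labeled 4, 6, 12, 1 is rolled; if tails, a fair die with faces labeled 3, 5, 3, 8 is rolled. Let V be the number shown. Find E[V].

E[V | heads] = (4+6+12+1)/4 = 23/4.
E[V | tails] = (3+5+3+8)/4 = 19/4.
By the law of total expectation,
E[V] = (1/2)·(23/4) + (1/2)·(19/4) = 21/4.

21/4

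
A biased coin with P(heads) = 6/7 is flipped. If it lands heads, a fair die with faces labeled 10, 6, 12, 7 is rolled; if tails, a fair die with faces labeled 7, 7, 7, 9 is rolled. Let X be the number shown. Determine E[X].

E[X | heads] = (10+6+12+7)/4 = 35/4.
E[X | tails] = (7+7+7+9)/4 = 15/2.
By the law of total expectation,
E[X] = (6/7)·(35/4) + (1/7)·(15/2) = 60/7.

60/7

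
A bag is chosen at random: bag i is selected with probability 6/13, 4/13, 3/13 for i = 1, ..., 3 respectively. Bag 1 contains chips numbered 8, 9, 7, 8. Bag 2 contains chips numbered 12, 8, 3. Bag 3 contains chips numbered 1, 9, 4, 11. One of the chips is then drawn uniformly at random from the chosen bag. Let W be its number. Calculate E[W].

1169/156

E[W | bag 1] = (8+9+7+8)/4 = 8.
E[W | bag 2] = (12+8+3)/3 = 23/3.
E[W | bag 3] = (1+9+4+11)/4 = 25/4.
E[W] = (6/13)·(8) + (4/13)·(23/3) + (3/13)·(25/4) = 1169/156.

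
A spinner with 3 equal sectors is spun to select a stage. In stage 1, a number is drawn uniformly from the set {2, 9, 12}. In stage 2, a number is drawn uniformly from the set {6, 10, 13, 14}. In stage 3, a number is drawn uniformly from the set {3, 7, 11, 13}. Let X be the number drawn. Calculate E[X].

323/36

E[X | stage 1] = (2+9+12)/3 = 23/3.
E[X | stage 2] = (6+10+13+14)/4 = 43/4.
E[X | stage 3] = (3+7+11+13)/4 = 17/2.
By the law of total expectation,
E[X] = (1/3)·(23/3) + (1/3)·(43/4) + (1/3)·(17/2) = 323/36.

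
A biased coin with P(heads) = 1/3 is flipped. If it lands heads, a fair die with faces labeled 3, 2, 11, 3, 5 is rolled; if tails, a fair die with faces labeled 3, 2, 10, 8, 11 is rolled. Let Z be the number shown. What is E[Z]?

92/15

E[Z | heads] = (3+2+11+3+5)/5 = 24/5.
E[Z | tails] = (3+2+10+8+11)/5 = 34/5.
By the law of total expectation,
E[Z] = (1/3)·(24/5) + (2/3)·(34/5) = 92/15.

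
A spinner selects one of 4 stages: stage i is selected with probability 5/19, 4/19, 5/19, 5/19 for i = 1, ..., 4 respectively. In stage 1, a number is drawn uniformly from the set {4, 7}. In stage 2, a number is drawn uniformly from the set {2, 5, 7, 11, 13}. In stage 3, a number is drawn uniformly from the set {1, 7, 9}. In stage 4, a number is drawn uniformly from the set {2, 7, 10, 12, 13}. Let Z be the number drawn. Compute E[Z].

3907/570

E[Z | stage 1] = (4+7)/2 = 11/2.
E[Z | stage 2] = (2+5+7+11+13)/5 = 38/5.
E[Z | stage 3] = (1+7+9)/3 = 17/3.
E[Z | stage 4] = (2+7+10+12+13)/5 = 44/5.
By the law of total expectation,
E[Z] = (5/19)·(11/2) + (4/19)·(38/5) + (5/19)·(17/3) + (5/19)·(44/5) = 3907/570.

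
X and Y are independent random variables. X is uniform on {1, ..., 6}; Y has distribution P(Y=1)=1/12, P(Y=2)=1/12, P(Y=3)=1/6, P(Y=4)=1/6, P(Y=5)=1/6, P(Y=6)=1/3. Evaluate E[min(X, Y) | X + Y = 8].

P(X + Y = 8) = 11/72.
Summing min(X,Y)·P(x,y) over outcomes with X + Y = 8 gives 5/12.
E[min(X, Y) | X + Y = 8] = (5/12) / (11/72) = 30/11.

30/11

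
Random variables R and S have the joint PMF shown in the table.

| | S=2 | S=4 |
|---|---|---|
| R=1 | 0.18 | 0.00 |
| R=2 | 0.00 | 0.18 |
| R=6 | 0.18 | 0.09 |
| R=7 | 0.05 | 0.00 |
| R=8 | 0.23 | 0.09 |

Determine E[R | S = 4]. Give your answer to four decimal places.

P(S = 4) = 0.36.
Σ R·P over the event = 2·(0.18) + 6·(0.09) + 8·(0.09) = 1.62.
E[R | S = 4] = (1.62) / (0.36) = 4.5000.

4.5000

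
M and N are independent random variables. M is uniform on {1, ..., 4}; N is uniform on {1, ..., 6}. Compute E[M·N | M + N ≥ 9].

62/3

Outcomes with M + N ≥ 9: (3,6), (4,5), (4,6), each with probability 1/24.
E[M·N | M + N ≥ 9] = (18 + 20 + 24) / 3 = 62/3.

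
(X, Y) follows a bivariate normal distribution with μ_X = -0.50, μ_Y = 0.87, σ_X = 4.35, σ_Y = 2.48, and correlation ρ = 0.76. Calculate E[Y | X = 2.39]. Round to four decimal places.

The regression of Y on X has slope ρ·σ_Y/σ_X and passes through (μ_X, μ_Y).
E[Y | X=2.39] = 0.87 + (0.76)·(2.48/4.35)·(2.39 − (-0.50)) = 0.87 + (0.43329)·(2.89) = 2.1222.

2.1222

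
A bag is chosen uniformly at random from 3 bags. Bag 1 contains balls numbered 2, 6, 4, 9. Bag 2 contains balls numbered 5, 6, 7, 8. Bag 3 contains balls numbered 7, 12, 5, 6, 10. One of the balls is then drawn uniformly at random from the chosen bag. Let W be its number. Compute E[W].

79/12

E[W | bag 1] = (2+6+4+9)/4 = 21/4.
E[W | bag 2] = (5+6+7+8)/4 = 13/2.
E[W | bag 3] = (7+12+5+6+10)/5 = 8.
By the law of total expectation,
E[W] = (1/3)·(21/4) + (1/3)·(13/2) + (1/3)·(8) = 79/12.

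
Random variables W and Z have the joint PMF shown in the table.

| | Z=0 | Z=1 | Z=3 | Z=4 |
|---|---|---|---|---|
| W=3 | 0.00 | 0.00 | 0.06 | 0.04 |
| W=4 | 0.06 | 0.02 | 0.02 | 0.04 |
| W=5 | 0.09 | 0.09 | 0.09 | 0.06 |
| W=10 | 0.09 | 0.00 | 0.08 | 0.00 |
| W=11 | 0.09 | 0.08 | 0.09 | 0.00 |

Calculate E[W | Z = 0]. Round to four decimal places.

P(Z = 0) = 0.33.
Σ W·P over the event = 4·(0.06) + 5·(0.09) + 10·(0.09) + 11·(0.09) = 2.58.
E[W | Z = 0] = (2.58) / (0.33) = 7.8182.

7.8182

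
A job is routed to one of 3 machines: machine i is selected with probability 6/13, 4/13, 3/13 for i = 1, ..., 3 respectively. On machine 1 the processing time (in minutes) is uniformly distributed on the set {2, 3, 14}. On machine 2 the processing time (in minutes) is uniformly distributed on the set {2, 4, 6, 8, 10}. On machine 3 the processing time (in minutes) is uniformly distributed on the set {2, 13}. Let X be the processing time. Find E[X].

E[X | machine 1] = (2+3+14)/3 = 19/3.
E[X | machine 2] = (2+4+6+8+10)/5 = 6.
E[X | machine 3] = (2+13)/2 = 15/2.
By the law of total expectation,
E[X] = (6/13)·(19/3) + (4/13)·(6) + (3/13)·(15/2) = 13/2.

13/2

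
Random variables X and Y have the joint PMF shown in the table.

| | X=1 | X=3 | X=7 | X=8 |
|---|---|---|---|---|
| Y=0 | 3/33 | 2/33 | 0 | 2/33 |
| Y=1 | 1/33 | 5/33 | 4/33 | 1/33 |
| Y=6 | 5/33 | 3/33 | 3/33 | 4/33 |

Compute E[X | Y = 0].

P(Y = 0) = 7/33.
Summing X·P(X=x,Y=y) over the conditioning event gives 25/33.
E[X | Y = 0] = (25/33) / (7/33) = 25/7.

25/7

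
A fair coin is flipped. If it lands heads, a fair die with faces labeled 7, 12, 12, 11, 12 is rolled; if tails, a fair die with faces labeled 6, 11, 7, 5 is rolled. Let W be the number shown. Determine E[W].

E[W | heads] = (7+12+12+11+12)/5 = 54/5.
E[W | tails] = (6+11+7+5)/4 = 29/4.
By the law of total expectation,
E[W] = (1/2)·(54/5) + (1/2)·(29/4) = 361/40.

361/40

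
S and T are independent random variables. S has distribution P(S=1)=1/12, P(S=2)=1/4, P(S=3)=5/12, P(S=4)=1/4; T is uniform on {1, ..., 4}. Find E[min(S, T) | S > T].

18/11

P(S > T) = 11/24.
Summing min(S,T)·P(x,y) over outcomes with S > T gives 3/4.
E[min(S, T) | S > T] = (3/4) / (11/24) = 18/11.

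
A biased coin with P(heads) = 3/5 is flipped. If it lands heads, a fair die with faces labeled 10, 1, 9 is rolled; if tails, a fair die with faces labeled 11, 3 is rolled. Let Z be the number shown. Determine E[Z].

34/5

E[Z | heads] = (10+1+9)/3 = 20/3.
E[Z | tails] = (11+3)/2 = 7.
By the law of total expectation,
E[Z] = (3/5)·(20/3) + (2/5)·(7) = 34/5.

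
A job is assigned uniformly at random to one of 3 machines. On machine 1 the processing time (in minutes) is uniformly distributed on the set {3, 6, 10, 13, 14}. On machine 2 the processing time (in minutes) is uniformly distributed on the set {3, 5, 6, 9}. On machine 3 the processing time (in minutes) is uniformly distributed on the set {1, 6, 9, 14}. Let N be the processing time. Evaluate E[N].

E[N | machine 1] = (3+6+10+13+14)/5 = 46/5.
E[N | machine 2] = (3+5+6+9)/4 = 23/4.
E[N | machine 3] = (1+6+9+14)/4 = 15/2.
E[N] = (1/3)·(46/5) + (1/3)·(23/4) + (1/3)·(15/2) = 449/60.

449/60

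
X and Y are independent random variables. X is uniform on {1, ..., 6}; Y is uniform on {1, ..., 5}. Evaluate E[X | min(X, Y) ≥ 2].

4

P(min(X, Y) ≥ 2) = 2/3.
Summing X·P(x,y) over outcomes with min(X, Y) ≥ 2 gives 8/3.
E[X | min(X, Y) ≥ 2] = (8/3) / (2/3) = 4.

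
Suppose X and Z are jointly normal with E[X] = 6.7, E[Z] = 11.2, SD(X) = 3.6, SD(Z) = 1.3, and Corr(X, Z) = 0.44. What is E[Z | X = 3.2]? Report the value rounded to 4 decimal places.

10.6439

For a bivariate normal, E[Z | X=x] = μ_Z + ρ·(σ_Z/σ_X)·(x − μ_X).
E[Z | X=3.2] = 11.2 + (0.44)·(1.3/3.6)·(3.2 − (6.7)) = 11.2 + (0.15889)·(-3.5) = 10.6439.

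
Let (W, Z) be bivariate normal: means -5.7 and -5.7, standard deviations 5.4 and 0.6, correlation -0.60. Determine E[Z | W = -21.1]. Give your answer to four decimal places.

-4.6733

The regression of Z on W has slope ρ·σ_Z/σ_W and passes through (μ_W, μ_Z).
E[Z | W=-21.1] = -5.7 + (-0.60)·(0.6/5.4)·(-21.1 − (-5.7)) = -5.7 + (-0.066667)·(-15.4) = -4.6733.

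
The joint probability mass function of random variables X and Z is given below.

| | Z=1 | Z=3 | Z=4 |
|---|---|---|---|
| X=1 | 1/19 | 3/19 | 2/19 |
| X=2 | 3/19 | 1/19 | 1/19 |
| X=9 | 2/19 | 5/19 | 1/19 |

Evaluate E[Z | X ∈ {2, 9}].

P(X ∈ {2, 9}) = 13/19.
Σ Z·P over the event = 1·(3/19) + 3·(1/19) + 4·(1/19) + 1·(2/19) + 3·(5/19) + 4·(1/19) = 31/19.
E[Z | X ∈ {2, 9}] = (31/19) / (13/19) = 31/13.

31/13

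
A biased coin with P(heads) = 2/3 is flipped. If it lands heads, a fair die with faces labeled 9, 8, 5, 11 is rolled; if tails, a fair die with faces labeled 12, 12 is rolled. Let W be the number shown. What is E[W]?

E[W | heads] = (9+8+5+11)/4 = 33/4.
E[W | tails] = (12+12)/2 = 12.
By the law of total expectation,
E[W] = (2/3)·(33/4) + (1/3)·(12) = 19/2.

19/2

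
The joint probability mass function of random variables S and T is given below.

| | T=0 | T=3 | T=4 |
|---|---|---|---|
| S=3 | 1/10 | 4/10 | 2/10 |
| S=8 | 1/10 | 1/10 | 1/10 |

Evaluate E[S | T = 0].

11/2

P(T = 0) = 1/5.
Σ S·P over the event = 3·(1/10) + 8·(1/10) = 11/10.
E[S | T = 0] = (11/10) / (1/5) = 11/2.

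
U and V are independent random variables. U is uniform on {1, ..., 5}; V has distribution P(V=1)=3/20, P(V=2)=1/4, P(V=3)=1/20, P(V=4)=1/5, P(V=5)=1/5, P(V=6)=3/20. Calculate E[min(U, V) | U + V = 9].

41/11

P(U + V = 9) = 11/100.
Summing min(U,V)·P(x,y) over outcomes with U + V = 9 gives 41/100.
E[min(U, V) | U + V = 9] = (41/100) / (11/100) = 41/11.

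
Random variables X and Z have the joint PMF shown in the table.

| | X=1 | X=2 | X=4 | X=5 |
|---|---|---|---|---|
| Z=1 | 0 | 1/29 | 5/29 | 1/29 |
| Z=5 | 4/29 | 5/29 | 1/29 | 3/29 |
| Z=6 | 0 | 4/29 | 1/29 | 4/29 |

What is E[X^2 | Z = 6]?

44/3

P(Z = 6) = 9/29.
Σ X^2·P over the event = 4·(4/29) + 16·(1/29) + 25·(4/29) = 132/29.
E[X^2 | Z = 6] = (132/29) / (9/29) = 44/3.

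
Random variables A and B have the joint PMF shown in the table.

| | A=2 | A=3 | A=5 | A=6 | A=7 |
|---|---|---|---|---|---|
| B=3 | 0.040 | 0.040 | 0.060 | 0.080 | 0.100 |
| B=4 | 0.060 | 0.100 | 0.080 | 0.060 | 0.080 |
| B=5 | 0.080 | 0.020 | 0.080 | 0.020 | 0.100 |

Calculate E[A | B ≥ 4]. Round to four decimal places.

P(B ≥ 4) = 0.680.
Summing A·P(A=x,B=y) over the conditioning event gives 3.180.
E[A | B ≥ 4] = (3.180) / (0.680) = 4.6765.

4.6765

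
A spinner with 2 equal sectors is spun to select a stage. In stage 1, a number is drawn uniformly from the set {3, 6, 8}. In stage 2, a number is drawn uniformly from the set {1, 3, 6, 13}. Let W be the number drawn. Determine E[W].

137/24

E[W | stage 1] = (3+6+8)/3 = 17/3.
E[W | stage 2] = (1+3+6+13)/4 = 23/4.
By the law of total expectation,
E[W] = (1/2)·(17/3) + (1/2)·(23/4) = 137/24.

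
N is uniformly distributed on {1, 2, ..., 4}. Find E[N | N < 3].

3/2

Given N < 3, N is equally likely to be any of {1, 2}.
E[N | N < 3] = (1 + 2) / 2 = 3/2.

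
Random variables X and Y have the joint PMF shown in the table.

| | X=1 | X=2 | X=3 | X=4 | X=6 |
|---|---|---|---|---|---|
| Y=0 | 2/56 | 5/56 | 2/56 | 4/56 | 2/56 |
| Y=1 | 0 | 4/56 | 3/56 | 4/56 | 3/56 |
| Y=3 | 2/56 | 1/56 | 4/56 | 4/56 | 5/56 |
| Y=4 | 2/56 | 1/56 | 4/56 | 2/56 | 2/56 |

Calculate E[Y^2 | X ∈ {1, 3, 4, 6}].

P(X ∈ {1, 3, 4, 6}) = 45/56.
Summing Y^2·P(X=x,Y=y) over the conditioning event gives 305/56.
E[Y^2 | X ∈ {1, 3, 4, 6}] = (305/56) / (45/56) = 61/9.

61/9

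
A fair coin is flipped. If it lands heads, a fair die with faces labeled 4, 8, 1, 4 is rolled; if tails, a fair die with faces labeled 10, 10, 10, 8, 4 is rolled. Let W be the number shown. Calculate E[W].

253/40

E[W | heads] = (4+8+1+4)/4 = 17/4.
E[W | tails] = (10+10+10+8+4)/5 = 42/5.
E[W] = (1/2)·(17/4) + (1/2)·(42/5) = 253/40.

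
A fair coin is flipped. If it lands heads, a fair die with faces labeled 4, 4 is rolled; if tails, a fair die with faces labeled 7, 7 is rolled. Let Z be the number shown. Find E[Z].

E[Z | heads] = (4+4)/2 = 4.
E[Z | tails] = (7+7)/2 = 7.
By the law of total expectation,
E[Z] = (1/2)·(4) + (1/2)·(7) = 11/2.

11/2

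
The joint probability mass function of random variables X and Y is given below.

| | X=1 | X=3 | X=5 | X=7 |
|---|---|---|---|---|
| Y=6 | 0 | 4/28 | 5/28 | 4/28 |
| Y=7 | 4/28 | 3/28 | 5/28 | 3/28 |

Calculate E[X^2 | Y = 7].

101/5

P(Y = 7) = 15/28.
Σ X^2·P over the event = 1·(4/28) + 9·(3/28) + 25·(5/28) + 49·(3/28) = 303/28.
E[X^2 | Y = 7] = (303/28) / (15/28) = 101/5.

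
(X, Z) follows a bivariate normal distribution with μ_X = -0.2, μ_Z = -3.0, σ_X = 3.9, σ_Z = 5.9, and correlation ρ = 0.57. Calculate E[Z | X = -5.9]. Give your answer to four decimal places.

The regression of Z on X has slope ρ·σ_Z/σ_X and passes through (μ_X, μ_Z).
E[Z | X=-5.9] = -3.0 + (0.57)·(5.9/3.9)·(-5.9 − (-0.2)) = -3.0 + (0.86231)·(-5.7) = -7.9152.

-7.9152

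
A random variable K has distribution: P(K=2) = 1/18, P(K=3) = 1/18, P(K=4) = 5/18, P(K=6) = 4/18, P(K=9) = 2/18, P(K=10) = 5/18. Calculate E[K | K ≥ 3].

115/17

P(K ≥ 3) = 17/18.
Σ over the event: 3·1/18 + 4·5/18 + 6·2/9 + 9·1/9 + 10·5/18 = 115/18.
E[K | K ≥ 3] = (115/18) / (17/18) = 115/17.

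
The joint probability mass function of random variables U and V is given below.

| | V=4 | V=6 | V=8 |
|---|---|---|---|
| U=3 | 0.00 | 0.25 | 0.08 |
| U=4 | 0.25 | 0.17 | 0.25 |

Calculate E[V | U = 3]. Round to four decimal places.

6.4848

P(U = 3) = 0.33.
Summing V·P(U=x,V=y) over the conditioning event gives 2.14.
E[V | U = 3] = (2.14) / (0.33) = 6.4848.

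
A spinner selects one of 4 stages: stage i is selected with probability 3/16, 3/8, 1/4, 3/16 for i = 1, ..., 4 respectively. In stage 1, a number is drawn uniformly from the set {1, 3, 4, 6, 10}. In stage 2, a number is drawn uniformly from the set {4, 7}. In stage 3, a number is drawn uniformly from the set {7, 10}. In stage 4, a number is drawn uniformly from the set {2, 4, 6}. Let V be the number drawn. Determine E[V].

467/80

E[V | stage 1] = (1+3+4+6+10)/5 = 24/5.
E[V | stage 2] = (4+7)/2 = 11/2.
E[V | stage 3] = (7+10)/2 = 17/2.
E[V | stage 4] = (2+4+6)/3 = 4.
E[V] = (3/16)·(24/5) + (3/8)·(11/2) + (1/4)·(17/2) + (3/16)·(4) = 467/80.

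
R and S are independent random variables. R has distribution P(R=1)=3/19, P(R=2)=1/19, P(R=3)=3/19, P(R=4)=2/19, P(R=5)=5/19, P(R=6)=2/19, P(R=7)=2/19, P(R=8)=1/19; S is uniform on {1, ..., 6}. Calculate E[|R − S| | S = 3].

2

P(S = 3) = 1/6.
Summing |R−S|·P(x,y) over outcomes with S = 3 gives 1/3.
E[|R − S| | S = 3] = (1/3) / (1/6) = 2.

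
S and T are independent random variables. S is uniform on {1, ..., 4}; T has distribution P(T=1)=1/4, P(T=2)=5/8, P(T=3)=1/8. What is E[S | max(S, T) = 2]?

19/12

P(max(S, T) = 2) = 3/8.
Summing S·P(x,y) over outcomes with max(S, T) = 2 gives 19/32.
E[S | max(S, T) = 2] = (19/32) / (3/8) = 19/12.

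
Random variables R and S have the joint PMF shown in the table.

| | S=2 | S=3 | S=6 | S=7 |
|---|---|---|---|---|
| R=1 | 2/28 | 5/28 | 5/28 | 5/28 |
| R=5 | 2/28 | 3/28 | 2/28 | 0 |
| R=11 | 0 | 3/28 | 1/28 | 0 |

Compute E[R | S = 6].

13/4

P(S = 6) = 2/7.
Σ R·P over the event = 1·(5/28) + 5·(2/28) + 11·(1/28) = 13/14.
E[R | S = 6] = (13/14) / (2/7) = 13/4.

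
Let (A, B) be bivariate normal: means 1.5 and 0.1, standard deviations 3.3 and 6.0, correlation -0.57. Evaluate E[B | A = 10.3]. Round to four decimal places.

The regression of B on A has slope ρ·σ_B/σ_A and passes through (μ_A, μ_B).
E[B | A=10.3] = 0.1 + (-0.57)·(6.0/3.3)·(10.3 − (1.5)) = 0.1 + (-1.03636)·(8.8) = -9.0200.

-9.0200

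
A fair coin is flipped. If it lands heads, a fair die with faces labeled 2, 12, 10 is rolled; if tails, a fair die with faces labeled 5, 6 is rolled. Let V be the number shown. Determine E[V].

E[V | heads] = (2+12+10)/3 = 8.
E[V | tails] = (5+6)/2 = 11/2.
E[V] = (1/2)·(8) + (1/2)·(11/2) = 27/4.

27/4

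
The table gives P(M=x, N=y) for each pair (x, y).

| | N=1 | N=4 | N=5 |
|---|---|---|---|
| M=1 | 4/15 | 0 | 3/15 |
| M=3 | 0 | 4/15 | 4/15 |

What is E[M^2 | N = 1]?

P(N = 1) = 4/15.
Σ M^2·P over the event = 1·(4/15) = 4/15.
E[M^2 | N = 1] = (4/15) / (4/15) = 1.

1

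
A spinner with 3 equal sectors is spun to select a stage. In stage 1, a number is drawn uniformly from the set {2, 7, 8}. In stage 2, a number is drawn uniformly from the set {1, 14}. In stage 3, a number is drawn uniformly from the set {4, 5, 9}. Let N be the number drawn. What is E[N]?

115/18

E[N | stage 1] = (2+7+8)/3 = 17/3.
E[N | stage 2] = (1+14)/2 = 15/2.
E[N | stage 3] = (4+5+9)/3 = 6.
By the law of total expectation,
E[N] = (1/3)·(17/3) + (1/3)·(15/2) + (1/3)·(6) = 115/18.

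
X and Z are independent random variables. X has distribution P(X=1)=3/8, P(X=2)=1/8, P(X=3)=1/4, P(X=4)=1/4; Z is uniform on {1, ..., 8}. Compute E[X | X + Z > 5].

P(X + Z > 5) = 43/64.
Summing X·P(x,y) over outcomes with X + Z > 5 gives 57/32.
E[X | X + Z > 5] = (57/32) / (43/64) = 114/43.

114/43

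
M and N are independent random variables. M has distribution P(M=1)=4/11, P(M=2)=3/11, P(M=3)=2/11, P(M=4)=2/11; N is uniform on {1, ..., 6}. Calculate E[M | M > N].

42/13

P(M > N) = 13/66.
Summing M·P(x,y) over outcomes with M > N gives 7/11.
E[M | M > N] = (7/11) / (13/66) = 42/13.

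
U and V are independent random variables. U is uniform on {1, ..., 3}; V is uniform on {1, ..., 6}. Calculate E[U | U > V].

Outcomes with U > V: (2,1), (3,1), (3,2), each with probability 1/18.
E[U | U > V] = (2 + 3 + 3) / 3 = 8/3.

8/3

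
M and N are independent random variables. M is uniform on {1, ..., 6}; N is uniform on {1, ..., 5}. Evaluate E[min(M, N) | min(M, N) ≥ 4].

Outcomes with min(M, N) ≥ 4: (4,4), (4,5), (5,4), (5,5), (6,4), (6,5), each with probability 1/30.
E[min(M, N) | min(M, N) ≥ 4] = (4 + 4 + 4 + 5 + 4 + 5) / 6 = 13/3.

13/3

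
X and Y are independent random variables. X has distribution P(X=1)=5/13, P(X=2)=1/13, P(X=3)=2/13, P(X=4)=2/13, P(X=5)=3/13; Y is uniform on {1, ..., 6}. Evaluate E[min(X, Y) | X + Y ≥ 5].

P(X + Y ≥ 5) = 59/78.
Summing min(X,Y)·P(x,y) over outcomes with X + Y ≥ 5 gives 49/26.
E[min(X, Y) | X + Y ≥ 5] = (49/26) / (59/78) = 147/59.

147/59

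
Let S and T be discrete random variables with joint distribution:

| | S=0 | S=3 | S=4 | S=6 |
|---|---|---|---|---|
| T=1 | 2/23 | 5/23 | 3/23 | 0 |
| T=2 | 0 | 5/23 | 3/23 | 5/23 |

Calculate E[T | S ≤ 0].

P(S ≤ 0) = 2/23.
Σ T·P over the event = 1·(2/23) = 2/23.
E[T | S ≤ 0] = (2/23) / (2/23) = 1.

1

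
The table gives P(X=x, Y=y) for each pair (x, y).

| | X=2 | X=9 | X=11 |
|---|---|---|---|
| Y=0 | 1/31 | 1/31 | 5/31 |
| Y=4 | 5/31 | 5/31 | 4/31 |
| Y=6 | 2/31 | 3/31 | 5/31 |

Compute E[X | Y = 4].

P(Y = 4) = 14/31.
Summing X·P(X=x,Y=y) over the conditioning event gives 99/31.
E[X | Y = 4] = (99/31) / (14/31) = 99/14.

99/14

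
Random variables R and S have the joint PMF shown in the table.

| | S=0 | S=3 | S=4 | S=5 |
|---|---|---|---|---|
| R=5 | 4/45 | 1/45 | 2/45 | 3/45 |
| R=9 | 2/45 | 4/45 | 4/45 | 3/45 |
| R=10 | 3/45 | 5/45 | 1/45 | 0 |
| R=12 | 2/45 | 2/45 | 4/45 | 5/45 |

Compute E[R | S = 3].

115/12

P(S = 3) = 4/15.
Σ R·P over the event = 5·(1/45) + 9·(4/45) + 10·(5/45) + 12·(2/45) = 23/9.
E[R | S = 3] = (23/9) / (4/15) = 115/12.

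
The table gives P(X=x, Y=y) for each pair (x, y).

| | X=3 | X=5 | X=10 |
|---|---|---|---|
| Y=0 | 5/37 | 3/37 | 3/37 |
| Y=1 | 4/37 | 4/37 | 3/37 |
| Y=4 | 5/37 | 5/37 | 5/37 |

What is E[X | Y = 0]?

60/11

P(Y = 0) = 11/37.
Summing X·P(X=x,Y=y) over the conditioning event gives 60/37.
E[X | Y = 0] = (60/37) / (11/37) = 60/11.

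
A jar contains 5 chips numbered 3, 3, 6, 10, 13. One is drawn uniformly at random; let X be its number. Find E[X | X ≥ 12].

P(X ≥ 12) = 1/5.
Σ over the event: 13·1/5 = 13/5.
E[X | X ≥ 12] = (13/5) / (1/5) = 13.

13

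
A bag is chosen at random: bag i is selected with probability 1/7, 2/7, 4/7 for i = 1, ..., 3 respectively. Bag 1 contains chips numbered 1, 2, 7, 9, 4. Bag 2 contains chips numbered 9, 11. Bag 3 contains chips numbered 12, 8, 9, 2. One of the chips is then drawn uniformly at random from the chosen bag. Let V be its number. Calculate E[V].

278/35

E[V | bag 1] = (1+2+7+9+4)/5 = 23/5.
E[V | bag 2] = (9+11)/2 = 10.
E[V | bag 3] = (12+8+9+2)/4 = 31/4.
By the law of total expectation,
E[V] = (1/7)·(23/5) + (2/7)·(10) + (4/7)·(31/4) = 278/35.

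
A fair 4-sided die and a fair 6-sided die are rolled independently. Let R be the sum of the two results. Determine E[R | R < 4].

P(R < 4) = 1/8.
Σ over the event: 2·1/24 + 3·1/12 = 1/3.
E[R | R < 4] = (1/3) / (1/8) = 8/3.

8/3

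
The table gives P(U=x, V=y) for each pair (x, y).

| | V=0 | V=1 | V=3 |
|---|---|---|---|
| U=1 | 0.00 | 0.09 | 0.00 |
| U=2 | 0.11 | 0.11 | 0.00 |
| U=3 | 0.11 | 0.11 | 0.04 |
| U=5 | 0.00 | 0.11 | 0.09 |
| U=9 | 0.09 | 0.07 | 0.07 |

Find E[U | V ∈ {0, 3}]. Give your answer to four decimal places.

P(V ∈ {0, 3}) = 0.51.
Σ U·P over the event = 2·(0.11) + 3·(0.11) + 3·(0.04) + 5·(0.09) + 9·(0.09) + 9·(0.07) = 2.56.
E[U | V ∈ {0, 3}] = (2.56) / (0.51) = 5.0196.

5.0196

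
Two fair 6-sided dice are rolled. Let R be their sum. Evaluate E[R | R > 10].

34/3

P(R > 10) = 1/12.
Σ over the event: 11·1/18 + 12·1/36 = 17/18.
E[R | R > 10] = (17/18) / (1/12) = 34/3.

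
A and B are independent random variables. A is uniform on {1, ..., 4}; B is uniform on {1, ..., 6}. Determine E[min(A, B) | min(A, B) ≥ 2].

P(min(A, B) ≥ 2) = 5/8.
Summing min(A,B)·P(x,y) over outcomes with min(A, B) ≥ 2 gives 41/24.
E[min(A, B) | min(A, B) ≥ 2] = (41/24) / (5/8) = 41/15.

41/15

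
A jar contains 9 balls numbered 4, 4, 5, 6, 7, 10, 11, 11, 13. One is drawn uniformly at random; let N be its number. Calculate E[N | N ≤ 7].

26/5

P(N ≤ 7) = 5/9.
Σ over the event: 4·2/9 + 5·1/9 + 6·1/9 + 7·1/9 = 26/9.
E[N | N ≤ 7] = (26/9) / (5/9) = 26/5.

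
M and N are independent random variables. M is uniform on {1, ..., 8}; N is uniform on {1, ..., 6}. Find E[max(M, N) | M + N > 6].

P(M + N > 6) = 11/16.
Summing max(M,N)·P(x,y) over outcomes with M + N > 6 gives 203/48.
E[max(M, N) | M + N > 6] = (203/48) / (11/16) = 203/33.

203/33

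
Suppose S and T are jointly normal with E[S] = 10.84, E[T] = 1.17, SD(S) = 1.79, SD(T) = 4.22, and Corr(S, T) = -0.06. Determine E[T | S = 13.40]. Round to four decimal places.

The regression of T on S has slope ρ·σ_T/σ_S and passes through (μ_S, μ_T).
E[T | S=13.40] = 1.17 + (-0.06)·(4.22/1.79)·(13.40 − (10.84)) = 1.17 + (-0.14145)·(2.56) = 0.8079.

0.8079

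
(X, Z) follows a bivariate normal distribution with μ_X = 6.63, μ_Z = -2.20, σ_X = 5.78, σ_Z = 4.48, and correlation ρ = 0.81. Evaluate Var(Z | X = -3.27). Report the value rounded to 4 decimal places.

For a bivariate normal, Var(Z | X=x) = σ_Z²(1 − ρ²).
Var(Z | X=-3.27) = (4.48)²·(1 − (0.81)²) = 20.0704·0.3439 = 6.9022.

6.9022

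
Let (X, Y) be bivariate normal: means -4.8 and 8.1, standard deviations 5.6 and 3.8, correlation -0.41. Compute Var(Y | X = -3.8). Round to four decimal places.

12.0126

The conditional variance in a bivariate normal is σ_Y²(1 − ρ²), independent of x.
Var(Y | X=-3.8) = (3.8)²·(1 − (-0.41)²) = 14.44·0.8319 = 12.0126.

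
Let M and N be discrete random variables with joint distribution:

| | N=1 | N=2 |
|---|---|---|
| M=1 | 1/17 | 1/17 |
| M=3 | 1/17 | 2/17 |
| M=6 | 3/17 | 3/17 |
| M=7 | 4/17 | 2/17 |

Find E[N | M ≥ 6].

17/12

P(M ≥ 6) = 12/17.
Σ N·P over the event = 1·(3/17) + 2·(3/17) + 1·(4/17) + 2·(2/17) = 1.
E[N | M ≥ 6] = (1) / (12/17) = 17/12.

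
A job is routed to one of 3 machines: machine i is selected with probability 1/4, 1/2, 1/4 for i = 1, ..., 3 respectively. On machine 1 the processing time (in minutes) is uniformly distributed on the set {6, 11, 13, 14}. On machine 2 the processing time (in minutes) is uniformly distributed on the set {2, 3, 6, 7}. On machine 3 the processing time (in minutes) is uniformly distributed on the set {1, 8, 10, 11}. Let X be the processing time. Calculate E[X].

E[X | machine 1] = (6+11+13+14)/4 = 11.
E[X | machine 2] = (2+3+6+7)/4 = 9/2.
E[X | machine 3] = (1+8+10+11)/4 = 15/2.
By the law of total expectation,
E[X] = (1/4)·(11) + (1/2)·(9/2) + (1/4)·(15/2) = 55/8.

55/8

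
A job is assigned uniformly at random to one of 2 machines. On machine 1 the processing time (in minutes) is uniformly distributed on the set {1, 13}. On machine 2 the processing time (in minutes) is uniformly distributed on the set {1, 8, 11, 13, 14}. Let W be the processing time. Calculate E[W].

41/5

E[W | machine 1] = (1+13)/2 = 7.
E[W | machine 2] = (1+8+11+13+14)/5 = 47/5.
E[W] = (1/2)·(7) + (1/2)·(47/5) = 41/5.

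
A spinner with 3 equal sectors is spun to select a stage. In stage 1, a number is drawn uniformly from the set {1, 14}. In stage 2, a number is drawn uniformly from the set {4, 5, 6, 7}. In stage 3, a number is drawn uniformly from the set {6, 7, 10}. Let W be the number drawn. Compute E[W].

E[W | stage 1] = (1+14)/2 = 15/2.
E[W | stage 2] = (4+5+6+7)/4 = 11/2.
E[W | stage 3] = (6+7+10)/3 = 23/3.
By the law of total expectation,
E[W] = (1/3)·(15/2) + (1/3)·(11/2) + (1/3)·(23/3) = 62/9.

62/9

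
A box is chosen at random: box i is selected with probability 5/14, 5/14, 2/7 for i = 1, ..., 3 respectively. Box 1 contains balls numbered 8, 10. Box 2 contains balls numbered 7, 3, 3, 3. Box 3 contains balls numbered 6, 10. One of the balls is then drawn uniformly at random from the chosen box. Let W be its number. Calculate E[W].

E[W | box 1] = (8+10)/2 = 9.
E[W | box 2] = (7+3+3+3)/4 = 4.
E[W | box 3] = (6+10)/2 = 8.
E[W] = (5/14)·(9) + (5/14)·(4) + (2/7)·(8) = 97/14.

97/14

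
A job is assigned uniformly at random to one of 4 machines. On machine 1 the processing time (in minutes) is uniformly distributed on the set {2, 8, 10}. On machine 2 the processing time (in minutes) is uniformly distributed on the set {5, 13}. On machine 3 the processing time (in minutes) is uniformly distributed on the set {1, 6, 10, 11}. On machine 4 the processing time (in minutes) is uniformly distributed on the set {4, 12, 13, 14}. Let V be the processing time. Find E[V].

E[V | machine 1] = (2+8+10)/3 = 20/3.
E[V | machine 2] = (5+13)/2 = 9.
E[V | machine 3] = (1+6+10+11)/4 = 7.
E[V | machine 4] = (4+12+13+14)/4 = 43/4.
By the law of total expectation,
E[V] = (1/4)·(20/3) + (1/4)·(9) + (1/4)·(7) + (1/4)·(43/4) = 401/48.

401/48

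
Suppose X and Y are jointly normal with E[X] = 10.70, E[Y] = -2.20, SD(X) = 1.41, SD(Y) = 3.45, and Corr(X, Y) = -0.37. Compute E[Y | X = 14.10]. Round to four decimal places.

The regression of Y on X has slope ρ·σ_Y/σ_X and passes through (μ_X, μ_Y).
E[Y | X=14.10] = -2.20 + (-0.37)·(3.45/1.41)·(14.10 − (10.70)) = -2.20 + (-0.90532)·(3.4) = -5.2781.

-5.2781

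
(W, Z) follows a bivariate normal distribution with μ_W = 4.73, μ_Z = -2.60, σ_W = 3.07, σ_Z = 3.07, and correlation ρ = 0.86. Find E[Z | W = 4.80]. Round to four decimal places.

-2.5398

The regression of Z on W has slope ρ·σ_Z/σ_W and passes through (μ_W, μ_Z).
E[Z | W=4.80] = -2.60 + (0.86)·(3.07/3.07)·(4.80 − (4.73)) = -2.60 + (0.86)·(0.07) = -2.5398.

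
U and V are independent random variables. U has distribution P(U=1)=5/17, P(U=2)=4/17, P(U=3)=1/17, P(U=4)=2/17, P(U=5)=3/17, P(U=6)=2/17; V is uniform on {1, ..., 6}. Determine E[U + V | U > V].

237/34

P(U > V) = 1/3.
Summing (U+V)·P(x,y) over outcomes with U > V gives 79/34.
E[U + V | U > V] = (79/34) / (1/3) = 237/34.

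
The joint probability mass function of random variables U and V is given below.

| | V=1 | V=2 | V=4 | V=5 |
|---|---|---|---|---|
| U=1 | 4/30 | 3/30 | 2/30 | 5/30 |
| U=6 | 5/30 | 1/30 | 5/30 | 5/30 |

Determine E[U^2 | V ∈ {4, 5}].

367/17

P(V ∈ {4, 5}) = 17/30.
Σ U^2·P over the event = 1·(2/30) + 1·(5/30) + 36·(5/30) + 36·(5/30) = 367/30.
E[U^2 | V ∈ {4, 5}] = (367/30) / (17/30) = 367/17.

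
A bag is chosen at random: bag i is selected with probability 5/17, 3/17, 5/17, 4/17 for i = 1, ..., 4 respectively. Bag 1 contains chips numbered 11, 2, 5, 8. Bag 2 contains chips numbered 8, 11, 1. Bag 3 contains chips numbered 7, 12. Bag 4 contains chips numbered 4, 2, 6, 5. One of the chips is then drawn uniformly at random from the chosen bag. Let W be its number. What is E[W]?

117/17

E[W | bag 1] = (11+2+5+8)/4 = 13/2.
E[W | bag 2] = (8+11+1)/3 = 20/3.
E[W | bag 3] = (7+12)/2 = 19/2.
E[W | bag 4] = (4+2+6+5)/4 = 17/4.
By the law of total expectation,
E[W] = (5/17)·(13/2) + (3/17)·(20/3) + (5/17)·(19/2) + (4/17)·(17/4) = 117/17.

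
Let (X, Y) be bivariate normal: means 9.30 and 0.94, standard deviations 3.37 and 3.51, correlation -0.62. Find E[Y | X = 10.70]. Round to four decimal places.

For a bivariate normal, E[Y | X=x] = μ_Y + ρ·(σ_Y/σ_X)·(x − μ_X).
E[Y | X=10.70] = 0.94 + (-0.62)·(3.51/3.37)·(10.70 − (9.30)) = 0.94 + (-0.64576)·(1.4) = 0.0359.

0.0359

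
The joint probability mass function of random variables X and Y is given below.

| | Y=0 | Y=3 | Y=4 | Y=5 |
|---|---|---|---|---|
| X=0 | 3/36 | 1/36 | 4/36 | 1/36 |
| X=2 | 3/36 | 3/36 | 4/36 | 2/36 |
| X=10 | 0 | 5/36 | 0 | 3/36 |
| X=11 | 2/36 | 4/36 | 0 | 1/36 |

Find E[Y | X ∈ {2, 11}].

P(X ∈ {2, 11}) = 19/36.
Σ Y·P over the event = 0·(3/36) + 3·(3/36) + 4·(4/36) + 5·(2/36) + 0·(2/36) + 3·(4/36) + 5·(1/36) = 13/9.
E[Y | X ∈ {2, 11}] = (13/9) / (19/36) = 52/19.

52/19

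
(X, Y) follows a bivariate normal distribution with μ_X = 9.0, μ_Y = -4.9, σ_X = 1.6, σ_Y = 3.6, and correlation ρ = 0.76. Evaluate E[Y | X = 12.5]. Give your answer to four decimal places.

1.0850

E[Y | X=x] = μ_Y + ρ(σ_Y/σ_X)(x − μ_X) for jointly normal variables.
E[Y | X=12.5] = -4.9 + (0.76)·(3.6/1.6)·(12.5 − (9.0)) = -4.9 + (1.71)·(3.5) = 1.0850.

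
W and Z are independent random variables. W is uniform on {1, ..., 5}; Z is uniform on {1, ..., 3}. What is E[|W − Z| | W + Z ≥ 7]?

Outcomes with W + Z ≥ 7: (4,3), (5,2), (5,3), each with probability 1/15.
E[|W − Z| | W + Z ≥ 7] = (1 + 3 + 2) / 3 = 2.

2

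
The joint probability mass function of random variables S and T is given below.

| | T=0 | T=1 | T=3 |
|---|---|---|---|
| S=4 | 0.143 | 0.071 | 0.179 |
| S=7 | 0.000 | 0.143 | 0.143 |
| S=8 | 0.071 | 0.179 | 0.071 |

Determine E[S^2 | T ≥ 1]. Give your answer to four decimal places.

P(T ≥ 1) = 0.786.
Summing S^2·P(S=x,T=y) over the conditioning event gives 34.014.
E[S^2 | T ≥ 1] = (34.014) / (0.786) = 43.2748.

43.2748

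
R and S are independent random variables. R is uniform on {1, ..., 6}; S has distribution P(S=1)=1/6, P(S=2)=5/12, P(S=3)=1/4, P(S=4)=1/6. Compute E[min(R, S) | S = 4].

P(S = 4) = 1/6.
Summing min(R,S)·P(x,y) over outcomes with S = 4 gives 1/2.
E[min(R, S) | S = 4] = (1/2) / (1/6) = 3.

3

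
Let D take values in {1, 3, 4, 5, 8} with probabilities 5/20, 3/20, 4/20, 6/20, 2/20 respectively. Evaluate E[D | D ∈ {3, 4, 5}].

55/13

P(D ∈ {3, 4, 5}) = 13/20.
Σ over the event: 3·3/20 + 4·1/5 + 5·3/10 = 11/4.
E[D | D ∈ {3, 4, 5}] = (11/4) / (13/20) = 55/13.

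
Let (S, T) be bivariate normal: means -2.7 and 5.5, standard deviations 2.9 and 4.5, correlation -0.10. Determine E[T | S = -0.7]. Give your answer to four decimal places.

For a bivariate normal, E[T | S=x] = μ_T + ρ·(σ_T/σ_S)·(x − μ_S).
E[T | S=-0.7] = 5.5 + (-0.10)·(4.5/2.9)·(-0.7 − (-2.7)) = 5.5 + (-0.15517)·(2) = 5.1897.

5.1897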